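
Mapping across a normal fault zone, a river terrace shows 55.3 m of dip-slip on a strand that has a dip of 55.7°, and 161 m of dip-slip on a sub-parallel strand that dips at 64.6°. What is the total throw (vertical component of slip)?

191 m

throw_A = 55.3 × sin(55.7°) = 45.68 m
throw_B = 161 × sin(64.6°) = 145.4 m
total = 45.68 + 145.4 = 191 m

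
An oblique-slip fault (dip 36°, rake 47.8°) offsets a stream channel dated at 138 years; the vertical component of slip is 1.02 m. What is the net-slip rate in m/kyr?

17 m/kyr

dip-slip = throw / sin(dip) = 1.02 / sin(36°) = 1.735 m
net slip = dip-slip / sin(rake) = 1.735 / sin(47.8°) = 2.342 m
rate = 2.342 m / 138 years = 0.0170 m/yr = 17 m/kyr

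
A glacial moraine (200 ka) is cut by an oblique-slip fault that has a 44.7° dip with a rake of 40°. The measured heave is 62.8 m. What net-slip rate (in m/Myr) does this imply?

dip-slip = heave / cos(dip) = 62.8 / cos(44.7°) = 88.35 m
net slip = dip-slip / sin(rake) = 88.35 / sin(40°) = 137.5 m
rate = 137.5 m / 200 ka = 0.000687 m/yr = 687 m/Myr

687 m/Myr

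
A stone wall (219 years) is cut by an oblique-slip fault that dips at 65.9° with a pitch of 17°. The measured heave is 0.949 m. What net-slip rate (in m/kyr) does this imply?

36.3 m/kyr

dip-slip = heave / cos(dip) = 0.949 / cos(65.9°) = 2.324 m
net slip = dip-slip / sin(rake) = 2.324 / sin(17°) = 7.949 m
rate = 7.949 m / 219 years = 0.0363 m/yr = 36.3 m/kyr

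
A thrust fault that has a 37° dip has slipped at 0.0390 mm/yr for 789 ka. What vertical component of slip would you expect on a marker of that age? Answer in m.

18.5 m

dip-slip = rate × time = 0.0390 mm/yr × 789 ka = 30.77 m
throw = dip-slip × sin(dip) = 30.77 × sin(37°) = 18.5 m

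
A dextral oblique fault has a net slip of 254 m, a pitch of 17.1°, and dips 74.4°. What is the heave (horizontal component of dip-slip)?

20.1 m

dip-slip = net slip × sin(rake) = 254 m × sin(17.1°) = 74.69 m
heave = dip-slip × cos(dip) = 74.69 × cos(74.4°) = 20.1 m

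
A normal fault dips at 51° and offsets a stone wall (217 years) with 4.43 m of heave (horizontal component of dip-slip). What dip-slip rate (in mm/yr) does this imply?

dip-slip = heave / cos(dip) = 4.43 m / cos(51°) = 7.039 m
rate = 7.039 m / 217 years = 0.0324 m/yr = 32.4 mm/yr

32.4 mm/yr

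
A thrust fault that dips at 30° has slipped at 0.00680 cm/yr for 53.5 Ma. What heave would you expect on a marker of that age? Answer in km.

3.15 km

dip-slip = rate × time = 0.00680 cm/yr × 53.5 Ma = 3638 m
heave = dip-slip × cos(dip) = 3638 × cos(30°) = 3150 m = 3.15 km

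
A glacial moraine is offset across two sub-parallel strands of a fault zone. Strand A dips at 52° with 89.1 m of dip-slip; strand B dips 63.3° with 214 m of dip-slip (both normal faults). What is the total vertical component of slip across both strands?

throw_A = 89.1 × sin(52°) = 70.21 m
throw_B = 214 × sin(63.3°) = 191.2 m
total = 70.21 + 191.2 = 261 m

261 m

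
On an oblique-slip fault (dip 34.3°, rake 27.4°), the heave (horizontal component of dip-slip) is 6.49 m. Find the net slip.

17.1 m

dip-slip = heave / cos(dip) = 6.49 / cos(34.3°) = 7.856 m
net slip = dip-slip / sin(rake) = 7.856 / sin(27.4°) = 17.1 m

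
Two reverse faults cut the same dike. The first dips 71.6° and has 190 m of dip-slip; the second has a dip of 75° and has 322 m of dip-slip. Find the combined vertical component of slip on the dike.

491 m

throw_A = 190 × sin(71.6°) = 180.3 m
throw_B = 322 × sin(75°) = 311 m
total = 180.3 + 311 = 491 m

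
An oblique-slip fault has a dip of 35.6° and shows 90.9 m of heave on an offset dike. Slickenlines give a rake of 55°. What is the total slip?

dip-slip = heave / cos(dip) = 90.9 / cos(35.6°) = 111.8 m
net slip = dip-slip / sin(rake) = 111.8 / sin(55°) = 136 m

136 m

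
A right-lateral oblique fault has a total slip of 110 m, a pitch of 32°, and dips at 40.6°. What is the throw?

37.9 m

dip-slip = net slip × sin(rake) = 110 m × sin(32°) = 58.29 m
throw = dip-slip × sin(dip) = 58.29 × sin(40.6°) = 37.9 m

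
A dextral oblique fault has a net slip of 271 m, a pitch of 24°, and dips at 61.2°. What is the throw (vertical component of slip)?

96.6 m

dip-slip = net slip × sin(rake) = 271 m × sin(24°) = 110.2 m
throw = dip-slip × sin(dip) = 110.2 × sin(61.2°) = 96.6 m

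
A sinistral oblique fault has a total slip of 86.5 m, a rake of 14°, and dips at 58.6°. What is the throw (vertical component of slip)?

17.9 m

dip-slip = net slip × sin(rake) = 86.5 m × sin(14°) = 20.93 m
throw = dip-slip × sin(dip) = 20.93 × sin(58.6°) = 17.9 m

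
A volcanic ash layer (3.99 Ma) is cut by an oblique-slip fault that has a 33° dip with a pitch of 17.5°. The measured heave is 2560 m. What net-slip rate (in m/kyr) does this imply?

dip-slip = heave / cos(dip) = 2560 / cos(33°) = 3052 m
net slip = dip-slip / sin(rake) = 3052 / sin(17.5°) = 10150 m
rate = 10150 m / 3.99 Ma = 0.00254 m/yr = 2.54 m/kyr

2.54 m/kyr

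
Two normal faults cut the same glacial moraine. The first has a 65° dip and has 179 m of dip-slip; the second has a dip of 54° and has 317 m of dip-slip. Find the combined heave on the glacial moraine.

heave_A = 179 × cos(65°) = 75.65 m
heave_B = 317 × cos(54°) = 186.3 m
total = 75.65 + 186.3 = 262 m

262 m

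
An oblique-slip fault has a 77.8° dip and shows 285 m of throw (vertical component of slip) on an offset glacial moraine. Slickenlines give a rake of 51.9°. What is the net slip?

dip-slip = throw / sin(dip) = 285 / sin(77.8°) = 291.6 m
net slip = dip-slip / sin(rake) = 291.6 / sin(51.9°) = 371 m

371 m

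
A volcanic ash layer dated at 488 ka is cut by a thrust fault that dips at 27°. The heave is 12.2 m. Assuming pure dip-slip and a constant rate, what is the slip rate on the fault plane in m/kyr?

0.0281 m/kyr

dip-slip = heave / cos(dip) = 12.2 m / cos(27°) = 13.69 m
rate = 13.69 m / 488 ka = 0.0000281 m/yr = 0.0281 m/kyr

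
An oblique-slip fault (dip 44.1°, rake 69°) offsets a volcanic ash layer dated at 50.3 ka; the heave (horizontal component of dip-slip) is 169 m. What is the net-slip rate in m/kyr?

5.01 m/kyr

dip-slip = heave / cos(dip) = 169 / cos(44.1°) = 235.3 m
net slip = dip-slip / sin(rake) = 235.3 / sin(69°) = 252.1 m
rate = 252.1 m / 50.3 ka = 0.00501 m/yr = 5.01 m/kyr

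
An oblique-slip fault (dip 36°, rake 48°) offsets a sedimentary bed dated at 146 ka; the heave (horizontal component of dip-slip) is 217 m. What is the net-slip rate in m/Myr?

2470 m/Myr

dip-slip = heave / cos(dip) = 217 / cos(36°) = 268.2 m
net slip = dip-slip / sin(rake) = 268.2 / sin(48°) = 360.9 m
rate = 360.9 m / 146 ka = 0.00247 m/yr = 2470 m/Myr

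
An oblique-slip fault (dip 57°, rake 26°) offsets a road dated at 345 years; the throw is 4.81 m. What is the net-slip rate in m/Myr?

37900 m/Myr

dip-slip = throw / sin(dip) = 4.81 / sin(57°) = 5.735 m
net slip = dip-slip / sin(rake) = 5.735 / sin(26°) = 13.08 m
rate = 13.08 m / 345 years = 0.0379 m/yr = 37900 m/Myr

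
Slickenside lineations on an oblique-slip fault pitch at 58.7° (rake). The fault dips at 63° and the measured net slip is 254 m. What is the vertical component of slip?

dip-slip = net slip × sin(rake) = 254 m × sin(58.7°) = 217 m
throw = dip-slip × sin(dip) = 217 × sin(63°) = 193 m

193 m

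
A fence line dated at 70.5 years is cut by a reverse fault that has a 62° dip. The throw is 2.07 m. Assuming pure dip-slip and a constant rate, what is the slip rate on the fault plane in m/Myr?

dip-slip = throw / sin(dip) = 2.07 m / sin(62°) = 2.344 m
rate = 2.344 m / 70.5 years = 0.0333 m/yr = 33300 m/Myr

33300 m/Myr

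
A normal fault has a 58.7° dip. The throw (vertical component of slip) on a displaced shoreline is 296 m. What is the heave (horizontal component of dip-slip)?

heave = throw / tan(dip) = 296 / tan(58.7°) = 180 m

180 m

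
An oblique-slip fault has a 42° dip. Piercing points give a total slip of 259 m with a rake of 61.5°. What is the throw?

152 m

dip-slip = net slip × sin(rake) = 259 m × sin(61.5°) = 227.6 m
throw = dip-slip × sin(dip) = 227.6 × sin(42°) = 152 m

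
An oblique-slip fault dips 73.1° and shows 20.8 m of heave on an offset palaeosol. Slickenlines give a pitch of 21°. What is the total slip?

dip-slip = heave / cos(dip) = 20.8 / cos(73.1°) = 71.55 m
net slip = dip-slip / sin(rake) = 71.55 / sin(21°) = 200 m

200 m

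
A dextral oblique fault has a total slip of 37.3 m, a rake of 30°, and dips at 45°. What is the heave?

13.2 m

dip-slip = net slip × sin(rake) = 37.3 m × sin(30°) = 18.65 m
heave = dip-slip × cos(dip) = 18.65 × cos(45°) = 13.2 m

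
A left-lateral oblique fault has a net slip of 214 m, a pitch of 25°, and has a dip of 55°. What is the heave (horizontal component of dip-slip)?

dip-slip = net slip × sin(rake) = 214 m × sin(25°) = 90.44 m
heave = dip-slip × cos(dip) = 90.44 × cos(55°) = 51.9 m

51.9 m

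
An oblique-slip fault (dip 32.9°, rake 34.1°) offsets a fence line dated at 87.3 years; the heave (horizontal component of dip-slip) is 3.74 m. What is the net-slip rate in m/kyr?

dip-slip = heave / cos(dip) = 3.74 / cos(32.9°) = 4.454 m
net slip = dip-slip / sin(rake) = 4.454 / sin(34.1°) = 7.945 m
rate = 7.945 m / 87.3 years = 0.0910 m/yr = 91 m/kyr

91 m/kyr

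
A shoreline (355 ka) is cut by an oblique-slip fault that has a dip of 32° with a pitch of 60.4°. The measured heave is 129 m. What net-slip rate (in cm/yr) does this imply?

dip-slip = heave / cos(dip) = 129 / cos(32°) = 152.1 m
net slip = dip-slip / sin(rake) = 152.1 / sin(60.4°) = 174.9 m
rate = 174.9 m / 355 ka = 0.000493 m/yr = 0.0493 cm/yr

0.0493 cm/yr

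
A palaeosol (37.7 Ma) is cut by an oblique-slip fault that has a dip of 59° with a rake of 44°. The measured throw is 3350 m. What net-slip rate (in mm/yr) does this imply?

dip-slip = throw / sin(dip) = 3350 / sin(59°) = 3908 m
net slip = dip-slip / sin(rake) = 3908 / sin(44°) = 5626 m
rate = 5626 m / 37.7 Ma = 0.000149 m/yr = 0.149 mm/yr

0.149 mm/yr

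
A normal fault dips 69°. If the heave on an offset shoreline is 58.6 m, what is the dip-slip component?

164 m

dip-slip = heave / cos(dip) = 58.6 / cos(69°) = 164 m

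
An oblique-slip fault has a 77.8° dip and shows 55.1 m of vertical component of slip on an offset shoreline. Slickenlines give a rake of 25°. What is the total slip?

dip-slip = throw / sin(dip) = 55.1 / sin(77.8°) = 56.37 m
net slip = dip-slip / sin(rake) = 56.37 / sin(25°) = 133 m

133 m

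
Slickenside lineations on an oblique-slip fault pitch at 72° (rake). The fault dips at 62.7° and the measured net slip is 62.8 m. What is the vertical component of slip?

53.1 m

dip-slip = net slip × sin(rake) = 62.8 m × sin(72°) = 59.73 m
throw = dip-slip × sin(dip) = 59.73 × sin(62.7°) = 53.1 m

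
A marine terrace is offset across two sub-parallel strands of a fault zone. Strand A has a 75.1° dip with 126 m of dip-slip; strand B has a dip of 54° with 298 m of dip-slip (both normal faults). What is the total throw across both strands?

throw_A = 126 × sin(75.1°) = 121.8 m
throw_B = 298 × sin(54°) = 241.1 m
total = 121.8 + 241.1 = 363 m

363 m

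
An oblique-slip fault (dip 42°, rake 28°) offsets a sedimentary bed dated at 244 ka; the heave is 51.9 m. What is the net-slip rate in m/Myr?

dip-slip = heave / cos(dip) = 51.9 / cos(42°) = 69.84 m
net slip = dip-slip / sin(rake) = 69.84 / sin(28°) = 148.8 m
rate = 148.8 m / 244 ka = 0.000610 m/yr = 610 m/Myr

610 m/Myr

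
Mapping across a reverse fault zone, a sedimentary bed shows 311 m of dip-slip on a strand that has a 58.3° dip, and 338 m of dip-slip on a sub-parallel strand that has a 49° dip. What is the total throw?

throw_A = 311 × sin(58.3°) = 264.6 m
throw_B = 338 × sin(49°) = 255.1 m
total = 264.6 + 255.1 = 520 m

520 m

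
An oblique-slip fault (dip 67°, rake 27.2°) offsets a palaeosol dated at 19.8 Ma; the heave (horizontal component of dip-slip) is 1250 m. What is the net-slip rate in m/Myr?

353 m/Myr

dip-slip = heave / cos(dip) = 1250 / cos(67°) = 3199 m
net slip = dip-slip / sin(rake) = 3199 / sin(27.2°) = 6999 m
rate = 6999 m / 19.8 Ma = 0.000353 m/yr = 353 m/Myr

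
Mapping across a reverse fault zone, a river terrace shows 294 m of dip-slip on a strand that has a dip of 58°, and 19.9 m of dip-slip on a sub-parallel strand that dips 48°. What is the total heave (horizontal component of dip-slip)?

169 m

heave_A = 294 × cos(58°) = 155.8 m
heave_B = 19.9 × cos(48°) = 13.32 m
total = 155.8 + 13.32 = 169 m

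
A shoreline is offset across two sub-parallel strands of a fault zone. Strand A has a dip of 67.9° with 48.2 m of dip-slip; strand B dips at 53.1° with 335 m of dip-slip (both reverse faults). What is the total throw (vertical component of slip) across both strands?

313 m

throw_A = 48.2 × sin(67.9°) = 44.66 m
throw_B = 335 × sin(53.1°) = 267.9 m
total = 44.66 + 267.9 = 313 m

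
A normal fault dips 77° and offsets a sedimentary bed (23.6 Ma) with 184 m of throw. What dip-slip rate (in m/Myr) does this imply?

8 m/Myr

dip-slip = throw / sin(dip) = 184 m / sin(77°) = 188.8 m
rate = 188.8 m / 23.6 Ma = 0.00000800 m/yr = 8 m/Myr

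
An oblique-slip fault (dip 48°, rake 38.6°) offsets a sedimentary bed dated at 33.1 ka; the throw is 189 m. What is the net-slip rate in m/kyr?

dip-slip = throw / sin(dip) = 189 / sin(48°) = 254.3 m
net slip = dip-slip / sin(rake) = 254.3 / sin(38.6°) = 407.7 m
rate = 407.7 m / 33.1 ka = 0.0123 m/yr = 12.3 m/kyr

12.3 m/kyr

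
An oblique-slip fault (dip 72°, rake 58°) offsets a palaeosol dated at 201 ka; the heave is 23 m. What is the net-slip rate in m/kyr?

dip-slip = heave / cos(dip) = 23 / cos(72°) = 74.43 m
net slip = dip-slip / sin(rake) = 74.43 / sin(58°) = 87.77 m
rate = 87.77 m / 201 ka = 0.000437 m/yr = 0.437 m/kyr

0.437 m/kyr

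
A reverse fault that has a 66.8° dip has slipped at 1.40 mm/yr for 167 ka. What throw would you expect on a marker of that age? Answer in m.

215 m

dip-slip = rate × time = 1.40 mm/yr × 167 ka = 233.8 m
throw = dip-slip × sin(dip) = 233.8 × sin(66.8°) = 215 m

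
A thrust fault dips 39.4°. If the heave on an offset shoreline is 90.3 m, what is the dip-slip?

dip-slip = heave / cos(dip) = 90.3 / cos(39.4°) = 117 m

117 m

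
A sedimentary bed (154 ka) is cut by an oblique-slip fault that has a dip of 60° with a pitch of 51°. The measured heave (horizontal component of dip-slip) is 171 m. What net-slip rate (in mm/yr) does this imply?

2.86 mm/yr

dip-slip = heave / cos(dip) = 171 / cos(60°) = 342 m
net slip = dip-slip / sin(rake) = 342 / sin(51°) = 440.1 m
rate = 440.1 m / 154 ka = 0.00286 m/yr = 2.86 mm/yr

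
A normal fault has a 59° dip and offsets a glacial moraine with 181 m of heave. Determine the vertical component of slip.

throw = heave × tan(dip) = 181 × tan(59°) = 301 m

301 m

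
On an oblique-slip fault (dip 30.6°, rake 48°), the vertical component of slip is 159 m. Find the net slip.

420 m

dip-slip = throw / sin(dip) = 159 / sin(30.6°) = 312.4 m
net slip = dip-slip / sin(rake) = 312.4 / sin(48°) = 420 m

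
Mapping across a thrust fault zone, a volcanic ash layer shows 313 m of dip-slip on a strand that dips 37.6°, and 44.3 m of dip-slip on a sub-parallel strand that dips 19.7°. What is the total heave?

heave_A = 313 × cos(37.6°) = 248 m
heave_B = 44.3 × cos(19.7°) = 41.71 m
total = 248 + 41.71 = 290 m

290 m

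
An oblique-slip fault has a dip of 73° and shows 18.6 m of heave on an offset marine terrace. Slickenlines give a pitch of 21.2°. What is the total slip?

176 m

dip-slip = heave / cos(dip) = 18.6 / cos(73°) = 63.62 m
net slip = dip-slip / sin(rake) = 63.62 / sin(21.2°) = 176 m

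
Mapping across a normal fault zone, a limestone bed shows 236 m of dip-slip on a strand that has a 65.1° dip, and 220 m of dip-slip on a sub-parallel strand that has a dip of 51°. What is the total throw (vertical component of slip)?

385 m

throw_A = 236 × sin(65.1°) = 214.1 m
throw_B = 220 × sin(51°) = 171 m
total = 214.1 + 171 = 385 m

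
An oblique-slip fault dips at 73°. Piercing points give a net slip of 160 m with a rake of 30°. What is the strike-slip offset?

139 m

strike-slip = net slip × cos(rake) = 160 m × cos(30°) = 139 m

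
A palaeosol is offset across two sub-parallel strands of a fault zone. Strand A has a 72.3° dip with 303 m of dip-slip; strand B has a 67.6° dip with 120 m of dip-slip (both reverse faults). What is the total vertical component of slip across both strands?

400 m

throw_A = 303 × sin(72.3°) = 288.7 m
throw_B = 120 × sin(67.6°) = 110.9 m
total = 288.7 + 110.9 = 400 m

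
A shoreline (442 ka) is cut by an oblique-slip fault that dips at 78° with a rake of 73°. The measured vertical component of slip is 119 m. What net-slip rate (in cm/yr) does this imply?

dip-slip = throw / sin(dip) = 119 / sin(78°) = 121.7 m
net slip = dip-slip / sin(rake) = 121.7 / sin(73°) = 127.2 m
rate = 127.2 m / 442 ka = 0.000288 m/yr = 0.0288 cm/yr

0.0288 cm/yr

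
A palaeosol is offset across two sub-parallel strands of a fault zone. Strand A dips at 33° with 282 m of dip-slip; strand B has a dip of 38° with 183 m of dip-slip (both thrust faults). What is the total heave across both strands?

heave_A = 282 × cos(33°) = 236.5 m
heave_B = 183 × cos(38°) = 144.2 m
total = 236.5 + 144.2 = 381 m

381 m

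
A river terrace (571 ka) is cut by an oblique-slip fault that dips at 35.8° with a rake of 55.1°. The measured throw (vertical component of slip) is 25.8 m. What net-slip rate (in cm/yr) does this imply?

0.00942 cm/yr

dip-slip = throw / sin(dip) = 25.8 / sin(35.8°) = 44.11 m
net slip = dip-slip / sin(rake) = 44.11 / sin(55.1°) = 53.78 m
rate = 53.78 m / 571 ka = 0.0000942 m/yr = 0.00942 cm/yr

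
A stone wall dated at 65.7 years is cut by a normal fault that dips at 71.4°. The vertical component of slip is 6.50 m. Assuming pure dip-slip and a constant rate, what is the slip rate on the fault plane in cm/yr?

10.4 cm/yr

dip-slip = throw / sin(dip) = 6.50 m / sin(71.4°) = 6.858 m
rate = 6.858 m / 65.7 years = 0.104 m/yr = 10.4 cm/yr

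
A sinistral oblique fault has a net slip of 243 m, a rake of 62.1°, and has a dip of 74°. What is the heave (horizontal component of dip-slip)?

dip-slip = net slip × sin(rake) = 243 m × sin(62.1°) = 214.8 m
heave = dip-slip × cos(dip) = 214.8 × cos(74°) = 59.2 m

59.2 m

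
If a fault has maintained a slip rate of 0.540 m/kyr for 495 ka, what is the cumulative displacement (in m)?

slip = rate × time = 0.540 m/kyr × 495 ka = 267 m

267 m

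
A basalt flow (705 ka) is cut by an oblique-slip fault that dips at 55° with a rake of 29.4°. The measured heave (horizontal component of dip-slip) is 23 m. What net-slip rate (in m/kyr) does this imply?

0.116 m/kyr

dip-slip = heave / cos(dip) = 23 / cos(55°) = 40.10 m
net slip = dip-slip / sin(rake) = 40.10 / sin(29.4°) = 81.68 m
rate = 81.68 m / 705 ka = 0.000116 m/yr = 0.116 m/kyr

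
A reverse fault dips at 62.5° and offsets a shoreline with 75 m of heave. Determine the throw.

144 m

throw = heave × tan(dip) = 75 × tan(62.5°) = 144 m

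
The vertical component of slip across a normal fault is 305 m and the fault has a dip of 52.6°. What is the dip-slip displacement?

384 m

dip-slip = throw / sin(dip) = 305 / sin(52.6°) = 384 m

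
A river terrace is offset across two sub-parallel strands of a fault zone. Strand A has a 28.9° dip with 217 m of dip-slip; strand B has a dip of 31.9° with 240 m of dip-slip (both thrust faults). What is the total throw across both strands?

throw_A = 217 × sin(28.9°) = 104.9 m
throw_B = 240 × sin(31.9°) = 126.8 m
total = 104.9 + 126.8 = 232 m

232 m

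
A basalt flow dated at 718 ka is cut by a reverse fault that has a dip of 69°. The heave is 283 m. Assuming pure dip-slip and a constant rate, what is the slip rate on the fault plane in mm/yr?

1.10 mm/yr

dip-slip = heave / cos(dip) = 283 m / cos(69°) = 789.7 m
rate = 789.7 m / 718 ka = 0.00110 m/yr = 1.10 mm/yr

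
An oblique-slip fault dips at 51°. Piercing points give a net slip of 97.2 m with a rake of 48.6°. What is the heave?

45.9 m

dip-slip = net slip × sin(rake) = 97.2 m × sin(48.6°) = 72.91 m
heave = dip-slip × cos(dip) = 72.91 × cos(51°) = 45.9 m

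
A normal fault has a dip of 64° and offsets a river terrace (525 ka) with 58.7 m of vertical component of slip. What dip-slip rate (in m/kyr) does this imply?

dip-slip = throw / sin(dip) = 58.7 m / sin(64°) = 65.31 m
rate = 65.31 m / 525 ka = 0.000124 m/yr = 0.124 m/kyr

0.124 m/kyr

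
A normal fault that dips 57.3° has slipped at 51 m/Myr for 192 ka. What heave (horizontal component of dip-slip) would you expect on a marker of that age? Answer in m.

5.29 m

dip-slip = rate × time = 51 m/Myr × 192 ka = 9.792 m
heave = dip-slip × cos(dip) = 9.792 × cos(57.3°) = 5.29 m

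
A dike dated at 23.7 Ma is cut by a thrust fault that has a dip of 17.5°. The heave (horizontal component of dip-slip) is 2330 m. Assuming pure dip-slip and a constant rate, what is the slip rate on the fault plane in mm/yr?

dip-slip = heave / cos(dip) = 2330 m / cos(17.5°) = 2443 m
rate = 2443 m / 23.7 Ma = 0.000103 m/yr = 0.103 mm/yr

0.103 mm/yr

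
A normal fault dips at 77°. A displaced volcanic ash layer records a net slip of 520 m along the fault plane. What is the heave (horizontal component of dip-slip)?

117 m

heave = dip-slip × cos(dip) = 520 m × cos(77°) = 117 m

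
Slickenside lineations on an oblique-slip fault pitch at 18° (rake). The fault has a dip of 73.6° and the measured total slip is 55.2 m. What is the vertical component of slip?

dip-slip = net slip × sin(rake) = 55.2 m × sin(18°) = 17.06 m
throw = dip-slip × sin(dip) = 17.06 × sin(73.6°) = 16.4 m

16.4 m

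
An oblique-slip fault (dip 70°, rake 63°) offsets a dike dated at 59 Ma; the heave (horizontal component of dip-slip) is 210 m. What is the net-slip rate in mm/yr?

0.0117 mm/yr

dip-slip = heave / cos(dip) = 210 / cos(70°) = 614 m
net slip = dip-slip / sin(rake) = 614 / sin(63°) = 689.1 m
rate = 689.1 m / 59 Ma = 0.0000117 m/yr = 0.0117 mm/yr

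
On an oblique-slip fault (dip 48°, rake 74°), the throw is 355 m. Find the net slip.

dip-slip = throw / sin(dip) = 355 / sin(48°) = 477.7 m
net slip = dip-slip / sin(rake) = 477.7 / sin(74°) = 497 m

497 m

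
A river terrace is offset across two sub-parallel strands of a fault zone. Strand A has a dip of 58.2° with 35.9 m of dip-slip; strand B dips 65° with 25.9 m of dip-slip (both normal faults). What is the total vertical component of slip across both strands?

throw_A = 35.9 × sin(58.2°) = 30.51 m
throw_B = 25.9 × sin(65°) = 23.47 m
total = 30.51 + 23.47 = 54 m

54 m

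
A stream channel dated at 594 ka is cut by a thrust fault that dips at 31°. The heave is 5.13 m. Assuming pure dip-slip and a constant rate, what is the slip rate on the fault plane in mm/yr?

0.0101 mm/yr

dip-slip = heave / cos(dip) = 5.13 m / cos(31°) = 5.985 m
rate = 5.985 m / 594 ka = 0.0000101 m/yr = 0.0101 mm/yr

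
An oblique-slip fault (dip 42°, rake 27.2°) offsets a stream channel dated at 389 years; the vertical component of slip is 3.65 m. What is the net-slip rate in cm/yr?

3.07 cm/yr

dip-slip = throw / sin(dip) = 3.65 / sin(42°) = 5.455 m
net slip = dip-slip / sin(rake) = 5.455 / sin(27.2°) = 11.93 m
rate = 11.93 m / 389 years = 0.0307 m/yr = 3.07 cm/yr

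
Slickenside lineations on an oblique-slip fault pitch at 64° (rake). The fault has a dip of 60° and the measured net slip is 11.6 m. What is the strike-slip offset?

strike-slip = net slip × cos(rake) = 11.6 m × cos(64°) = 5.09 m

5.09 m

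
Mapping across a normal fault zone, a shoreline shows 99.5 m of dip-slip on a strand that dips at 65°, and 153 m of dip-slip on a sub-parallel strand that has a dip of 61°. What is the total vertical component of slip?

throw_A = 99.5 × sin(65°) = 90.18 m
throw_B = 153 × sin(61°) = 133.8 m
total = 90.18 + 133.8 = 224 m

224 m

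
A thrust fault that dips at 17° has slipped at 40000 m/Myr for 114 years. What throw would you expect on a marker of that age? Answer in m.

1.33 m

dip-slip = rate × time = 40000 m/Myr × 114 years = 4.560 m
throw = dip-slip × sin(dip) = 4.560 × sin(17°) = 1.33 m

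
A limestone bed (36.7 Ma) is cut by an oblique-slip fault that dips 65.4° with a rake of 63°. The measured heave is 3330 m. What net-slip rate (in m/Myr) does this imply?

dip-slip = heave / cos(dip) = 3330 / cos(65.4°) = 7999 m
net slip = dip-slip / sin(rake) = 7999 / sin(63°) = 8978 m
rate = 8978 m / 36.7 Ma = 0.000245 m/yr = 245 m/Myr

245 m/Myr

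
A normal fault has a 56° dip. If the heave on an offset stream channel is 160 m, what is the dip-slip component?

286 m

dip-slip = heave / cos(dip) = 160 / cos(56°) = 286 m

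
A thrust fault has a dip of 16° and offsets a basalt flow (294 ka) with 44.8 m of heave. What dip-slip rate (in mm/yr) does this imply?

dip-slip = heave / cos(dip) = 44.8 m / cos(16°) = 46.61 m
rate = 46.61 m / 294 ka = 0.000159 m/yr = 0.159 mm/yr

0.159 mm/yr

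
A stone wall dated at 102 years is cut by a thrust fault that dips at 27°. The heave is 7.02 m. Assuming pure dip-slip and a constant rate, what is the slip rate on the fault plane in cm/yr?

7.72 cm/yr

dip-slip = heave / cos(dip) = 7.02 m / cos(27°) = 7.879 m
rate = 7.879 m / 102 years = 0.0772 m/yr = 7.72 cm/yr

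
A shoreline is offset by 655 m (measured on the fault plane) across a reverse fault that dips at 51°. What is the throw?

throw = dip-slip × sin(dip) = 655 m × sin(51°) = 509 m

509 m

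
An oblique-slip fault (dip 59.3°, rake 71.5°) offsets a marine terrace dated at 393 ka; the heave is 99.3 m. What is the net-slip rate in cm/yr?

0.0522 cm/yr

dip-slip = heave / cos(dip) = 99.3 / cos(59.3°) = 194.5 m
net slip = dip-slip / sin(rake) = 194.5 / sin(71.5°) = 205.1 m
rate = 205.1 m / 393 ka = 0.000522 m/yr = 0.0522 cm/yr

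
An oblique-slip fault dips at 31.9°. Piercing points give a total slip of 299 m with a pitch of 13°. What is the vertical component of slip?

35.5 m

dip-slip = net slip × sin(rake) = 299 m × sin(13°) = 67.26 m
throw = dip-slip × sin(dip) = 67.26 × sin(31.9°) = 35.5 m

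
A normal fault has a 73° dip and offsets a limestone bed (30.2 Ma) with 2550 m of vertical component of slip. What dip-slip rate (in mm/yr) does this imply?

0.0883 mm/yr

dip-slip = throw / sin(dip) = 2550 m / sin(73°) = 2667 m
rate = 2667 m / 30.2 Ma = 0.0000883 m/yr = 0.0883 mm/yr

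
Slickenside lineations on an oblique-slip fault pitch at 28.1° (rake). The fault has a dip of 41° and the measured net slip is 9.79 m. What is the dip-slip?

4.61 m

dip-slip = net slip × sin(rake) = 9.79 m × sin(28.1°) = 4.61 m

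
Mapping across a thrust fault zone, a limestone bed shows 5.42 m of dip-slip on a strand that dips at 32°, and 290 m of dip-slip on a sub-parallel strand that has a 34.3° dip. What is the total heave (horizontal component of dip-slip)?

244 m

heave_A = 5.42 × cos(32°) = 4.596 m
heave_B = 290 × cos(34.3°) = 239.6 m
total = 4.596 + 239.6 = 244 m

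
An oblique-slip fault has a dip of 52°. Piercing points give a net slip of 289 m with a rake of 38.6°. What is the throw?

142 m

dip-slip = net slip × sin(rake) = 289 m × sin(38.6°) = 180.3 m
throw = dip-slip × sin(dip) = 180.3 × sin(52°) = 142 m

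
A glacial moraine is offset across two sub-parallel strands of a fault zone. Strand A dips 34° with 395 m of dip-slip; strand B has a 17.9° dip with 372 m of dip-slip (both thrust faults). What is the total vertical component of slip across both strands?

335 m

throw_A = 395 × sin(34°) = 220.9 m
throw_B = 372 × sin(17.9°) = 114.3 m
total = 220.9 + 114.3 = 335 m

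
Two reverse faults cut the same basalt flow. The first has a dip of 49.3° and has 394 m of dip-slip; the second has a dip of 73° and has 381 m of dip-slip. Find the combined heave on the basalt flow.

368 m

heave_A = 394 × cos(49.3°) = 256.9 m
heave_B = 381 × cos(73°) = 111.4 m
total = 256.9 + 111.4 = 368 m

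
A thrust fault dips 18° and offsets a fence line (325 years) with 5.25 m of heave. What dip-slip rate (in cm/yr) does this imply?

1.70 cm/yr

dip-slip = heave / cos(dip) = 5.25 m / cos(18°) = 5.520 m
rate = 5.520 m / 325 years = 0.0170 m/yr = 1.70 cm/yr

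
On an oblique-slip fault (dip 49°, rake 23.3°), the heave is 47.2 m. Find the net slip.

182 m

dip-slip = heave / cos(dip) = 47.2 / cos(49°) = 71.94 m
net slip = dip-slip / sin(rake) = 71.94 / sin(23.3°) = 182 m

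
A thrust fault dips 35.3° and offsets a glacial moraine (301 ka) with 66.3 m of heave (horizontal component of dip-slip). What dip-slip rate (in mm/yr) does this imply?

dip-slip = heave / cos(dip) = 66.3 m / cos(35.3°) = 81.24 m
rate = 81.24 m / 301 ka = 0.000270 m/yr = 0.270 mm/yr

0.270 mm/yr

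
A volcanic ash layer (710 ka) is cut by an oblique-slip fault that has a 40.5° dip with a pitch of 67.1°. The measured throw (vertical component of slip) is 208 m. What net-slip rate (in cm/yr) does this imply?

0.0490 cm/yr

dip-slip = throw / sin(dip) = 208 / sin(40.5°) = 320.3 m
net slip = dip-slip / sin(rake) = 320.3 / sin(67.1°) = 347.7 m
rate = 347.7 m / 710 ka = 0.000490 m/yr = 0.0490 cm/yr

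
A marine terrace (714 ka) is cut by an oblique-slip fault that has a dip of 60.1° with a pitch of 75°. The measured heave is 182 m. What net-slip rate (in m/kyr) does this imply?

dip-slip = heave / cos(dip) = 182 / cos(60.1°) = 365.1 m
net slip = dip-slip / sin(rake) = 365.1 / sin(75°) = 378 m
rate = 378 m / 714 ka = 0.000529 m/yr = 0.529 m/kyr

0.529 m/kyr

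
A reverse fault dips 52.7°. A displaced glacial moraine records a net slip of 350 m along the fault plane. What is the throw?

throw = dip-slip × sin(dip) = 350 m × sin(52.7°) = 278 m

278 m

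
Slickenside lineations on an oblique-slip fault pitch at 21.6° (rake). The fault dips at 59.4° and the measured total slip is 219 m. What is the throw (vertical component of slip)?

dip-slip = net slip × sin(rake) = 219 m × sin(21.6°) = 80.62 m
throw = dip-slip × sin(dip) = 80.62 × sin(59.4°) = 69.4 m

69.4 m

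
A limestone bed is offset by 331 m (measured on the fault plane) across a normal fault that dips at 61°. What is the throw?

throw = dip-slip × sin(dip) = 331 m × sin(61°) = 289 m

289 m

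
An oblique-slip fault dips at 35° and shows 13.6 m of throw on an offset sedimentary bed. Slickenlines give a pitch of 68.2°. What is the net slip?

25.5 m

dip-slip = throw / sin(dip) = 13.6 / sin(35°) = 23.71 m
net slip = dip-slip / sin(rake) = 23.71 / sin(68.2°) = 25.5 m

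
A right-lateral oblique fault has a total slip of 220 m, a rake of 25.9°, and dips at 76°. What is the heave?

dip-slip = net slip × sin(rake) = 220 m × sin(25.9°) = 96.10 m
heave = dip-slip × cos(dip) = 96.10 × cos(76°) = 23.2 m

23.2 m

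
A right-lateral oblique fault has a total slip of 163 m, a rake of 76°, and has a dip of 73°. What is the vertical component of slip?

151 m

dip-slip = net slip × sin(rake) = 163 m × sin(76°) = 158.2 m
throw = dip-slip × sin(dip) = 158.2 × sin(73°) = 151 m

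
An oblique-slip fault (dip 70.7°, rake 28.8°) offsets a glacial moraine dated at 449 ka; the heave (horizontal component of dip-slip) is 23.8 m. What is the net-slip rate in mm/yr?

dip-slip = heave / cos(dip) = 23.8 / cos(70.7°) = 72.01 m
net slip = dip-slip / sin(rake) = 72.01 / sin(28.8°) = 149.5 m
rate = 149.5 m / 449 ka = 0.000333 m/yr = 0.333 mm/yr

0.333 mm/yr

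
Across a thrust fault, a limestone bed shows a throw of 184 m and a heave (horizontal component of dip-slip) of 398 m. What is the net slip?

net slip = √(throw² + heave²) = √(184² + 398²) = 438 m

438 m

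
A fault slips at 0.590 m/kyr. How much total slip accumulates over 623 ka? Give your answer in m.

slip = rate × time = 0.590 m/kyr × 623 ka = 368 m

368 m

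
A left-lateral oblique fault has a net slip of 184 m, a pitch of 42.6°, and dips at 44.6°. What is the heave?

88.7 m

dip-slip = net slip × sin(rake) = 184 m × sin(42.6°) = 124.5 m
heave = dip-slip × cos(dip) = 124.5 × cos(44.6°) = 88.7 m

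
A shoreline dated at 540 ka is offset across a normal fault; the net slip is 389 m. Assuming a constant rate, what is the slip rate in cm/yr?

0.0720 cm/yr

rate = 389 m / 540 ka = 0.000720 m/yr = 0.0720 cm/yr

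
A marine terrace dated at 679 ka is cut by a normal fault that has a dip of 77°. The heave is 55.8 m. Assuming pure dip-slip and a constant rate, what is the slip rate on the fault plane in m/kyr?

dip-slip = heave / cos(dip) = 55.8 m / cos(77°) = 248.1 m
rate = 248.1 m / 679 ka = 0.000365 m/yr = 0.365 m/kyr

0.365 m/kyr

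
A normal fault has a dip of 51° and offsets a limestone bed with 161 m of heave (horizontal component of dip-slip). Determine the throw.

199 m

throw = heave × tan(dip) = 161 × tan(51°) = 199 m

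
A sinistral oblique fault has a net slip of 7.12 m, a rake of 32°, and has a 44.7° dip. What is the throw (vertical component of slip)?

2.65 m

dip-slip = net slip × sin(rake) = 7.12 m × sin(32°) = 3.773 m
throw = dip-slip × sin(dip) = 3.773 × sin(44.7°) = 2.65 m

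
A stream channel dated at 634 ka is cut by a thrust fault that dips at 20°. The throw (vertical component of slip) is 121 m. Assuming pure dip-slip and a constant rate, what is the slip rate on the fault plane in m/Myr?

dip-slip = throw / sin(dip) = 121 m / sin(20°) = 353.8 m
rate = 353.8 m / 634 ka = 0.000558 m/yr = 558 m/Myr

558 m/Myr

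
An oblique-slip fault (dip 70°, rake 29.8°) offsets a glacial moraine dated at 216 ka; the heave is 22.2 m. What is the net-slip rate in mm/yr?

dip-slip = heave / cos(dip) = 22.2 / cos(70°) = 64.91 m
net slip = dip-slip / sin(rake) = 64.91 / sin(29.8°) = 130.6 m
rate = 130.6 m / 216 ka = 0.000605 m/yr = 0.605 mm/yr

0.605 mm/yr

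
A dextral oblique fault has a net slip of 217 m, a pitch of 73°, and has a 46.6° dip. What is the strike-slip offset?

63.4 m

strike-slip = net slip × cos(rake) = 217 m × cos(73°) = 63.4 m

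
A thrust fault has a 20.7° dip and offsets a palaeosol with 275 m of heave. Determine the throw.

throw = heave × tan(dip) = 275 × tan(20.7°) = 104 m

104 m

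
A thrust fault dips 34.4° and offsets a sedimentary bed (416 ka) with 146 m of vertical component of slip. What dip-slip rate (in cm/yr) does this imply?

0.0621 cm/yr

dip-slip = throw / sin(dip) = 146 m / sin(34.4°) = 258.4 m
rate = 258.4 m / 416 ka = 0.000621 m/yr = 0.0621 cm/yr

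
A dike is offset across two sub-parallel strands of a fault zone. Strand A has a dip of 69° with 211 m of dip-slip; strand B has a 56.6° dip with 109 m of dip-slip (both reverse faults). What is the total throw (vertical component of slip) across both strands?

288 m

throw_A = 211 × sin(69°) = 197 m
throw_B = 109 × sin(56.6°) = 91 m
total = 197 + 91 = 288 m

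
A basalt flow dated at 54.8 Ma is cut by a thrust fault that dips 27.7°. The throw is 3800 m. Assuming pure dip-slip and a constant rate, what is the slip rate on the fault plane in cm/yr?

0.0149 cm/yr

dip-slip = throw / sin(dip) = 3800 m / sin(27.7°) = 8175 m
rate = 8175 m / 54.8 Ma = 0.000149 m/yr = 0.0149 cm/yr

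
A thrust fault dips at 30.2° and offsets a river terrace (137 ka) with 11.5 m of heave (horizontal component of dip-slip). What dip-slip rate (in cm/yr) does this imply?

0.00971 cm/yr

dip-slip = heave / cos(dip) = 11.5 m / cos(30.2°) = 13.31 m
rate = 13.31 m / 137 ka = 0.0000971 m/yr = 0.00971 cm/yr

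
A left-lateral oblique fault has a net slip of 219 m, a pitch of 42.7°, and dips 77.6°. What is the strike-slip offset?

161 m

strike-slip = net slip × cos(rake) = 219 m × cos(42.7°) = 161 m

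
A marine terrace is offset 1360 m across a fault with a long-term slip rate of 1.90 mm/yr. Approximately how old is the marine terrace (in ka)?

age = offset / rate = 1360 m / (1.90 mm/yr) = 716000 yr = 716 ka

716 ka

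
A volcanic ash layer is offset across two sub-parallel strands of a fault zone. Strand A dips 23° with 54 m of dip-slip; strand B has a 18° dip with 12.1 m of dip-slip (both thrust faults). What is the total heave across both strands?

61.2 m

heave_A = 54 × cos(23°) = 49.71 m
heave_B = 12.1 × cos(18°) = 11.51 m
total = 49.71 + 11.51 = 61.2 m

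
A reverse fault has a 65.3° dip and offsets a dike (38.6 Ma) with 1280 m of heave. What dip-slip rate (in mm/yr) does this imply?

0.0794 mm/yr

dip-slip = heave / cos(dip) = 1280 m / cos(65.3°) = 3063 m
rate = 3063 m / 38.6 Ma = 0.0000794 m/yr = 0.0794 mm/yr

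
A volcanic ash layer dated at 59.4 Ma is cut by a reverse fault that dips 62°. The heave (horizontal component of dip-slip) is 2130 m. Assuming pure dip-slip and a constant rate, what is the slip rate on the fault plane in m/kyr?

0.0764 m/kyr

dip-slip = heave / cos(dip) = 2130 m / cos(62°) = 4537 m
rate = 4537 m / 59.4 Ma = 0.0000764 m/yr = 0.0764 m/kyr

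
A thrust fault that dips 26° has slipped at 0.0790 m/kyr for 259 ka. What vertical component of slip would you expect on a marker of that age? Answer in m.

dip-slip = rate × time = 0.0790 m/kyr × 259 ka = 20.46 m
throw = dip-slip × sin(dip) = 20.46 × sin(26°) = 8.97 m

8.97 m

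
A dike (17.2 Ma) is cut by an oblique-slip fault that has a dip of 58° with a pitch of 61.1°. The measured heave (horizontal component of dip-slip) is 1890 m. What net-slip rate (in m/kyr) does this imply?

0.237 m/kyr

dip-slip = heave / cos(dip) = 1890 / cos(58°) = 3567 m
net slip = dip-slip / sin(rake) = 3567 / sin(61.1°) = 4074 m
rate = 4074 m / 17.2 Ma = 0.000237 m/yr = 0.237 m/kyr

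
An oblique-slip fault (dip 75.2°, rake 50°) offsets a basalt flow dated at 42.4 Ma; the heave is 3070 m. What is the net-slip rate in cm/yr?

dip-slip = heave / cos(dip) = 3070 / cos(75.2°) = 12020 m
net slip = dip-slip / sin(rake) = 12020 / sin(50°) = 15690 m
rate = 15690 m / 42.4 Ma = 0.000370 m/yr = 0.0370 cm/yr

0.0370 cm/yr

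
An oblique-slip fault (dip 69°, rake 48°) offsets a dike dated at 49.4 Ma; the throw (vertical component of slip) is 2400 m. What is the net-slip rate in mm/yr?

dip-slip = throw / sin(dip) = 2400 / sin(69°) = 2571 m
net slip = dip-slip / sin(rake) = 2571 / sin(48°) = 3459 m
rate = 3459 m / 49.4 Ma = 0.0000700 m/yr = 0.0700 mm/yr

0.0700 mm/yr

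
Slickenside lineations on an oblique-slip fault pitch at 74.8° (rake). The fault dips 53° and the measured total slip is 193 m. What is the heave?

dip-slip = net slip × sin(rake) = 193 m × sin(74.8°) = 186.2 m
heave = dip-slip × cos(dip) = 186.2 × cos(53°) = 112 m

112 m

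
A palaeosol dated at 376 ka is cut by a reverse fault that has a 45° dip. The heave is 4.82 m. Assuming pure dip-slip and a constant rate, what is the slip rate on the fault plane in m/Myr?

18.1 m/Myr

dip-slip = heave / cos(dip) = 4.82 m / cos(45°) = 6.817 m
rate = 6.817 m / 376 ka = 0.0000181 m/yr = 18.1 m/Myr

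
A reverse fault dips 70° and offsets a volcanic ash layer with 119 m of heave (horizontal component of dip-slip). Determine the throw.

throw = heave × tan(dip) = 119 × tan(70°) = 327 m

327 m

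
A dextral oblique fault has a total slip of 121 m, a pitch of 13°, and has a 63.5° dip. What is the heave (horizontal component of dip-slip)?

12.1 m

dip-slip = net slip × sin(rake) = 121 m × sin(13°) = 27.22 m
heave = dip-slip × cos(dip) = 27.22 × cos(63.5°) = 12.1 m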